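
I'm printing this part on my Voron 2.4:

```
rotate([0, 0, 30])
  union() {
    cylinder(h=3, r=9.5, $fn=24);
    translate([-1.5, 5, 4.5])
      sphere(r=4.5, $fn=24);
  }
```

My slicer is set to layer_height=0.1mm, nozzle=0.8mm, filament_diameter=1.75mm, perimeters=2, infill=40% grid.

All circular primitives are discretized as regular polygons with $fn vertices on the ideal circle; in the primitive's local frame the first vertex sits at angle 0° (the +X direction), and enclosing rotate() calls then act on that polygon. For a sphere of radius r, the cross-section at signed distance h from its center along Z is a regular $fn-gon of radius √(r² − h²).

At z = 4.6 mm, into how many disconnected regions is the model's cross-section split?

1

At z = 4.6 mm: the cylinder does not reach this height (z outside [0, 3]); the r=4.5 sphere at (-1.5, 5) slices to a regular 24-gon of circumradius 4.499 (√(r²−h²) with h=0.1 from center); Combining (union): only the r=4.5 sphere at (-1.5, 5) is present, so the union is just that shape — 1 connected region; (rotated 30° about Z; rotation is an isometry so areas/perimeters/island counts are preserved). The result has 1 disconnected region.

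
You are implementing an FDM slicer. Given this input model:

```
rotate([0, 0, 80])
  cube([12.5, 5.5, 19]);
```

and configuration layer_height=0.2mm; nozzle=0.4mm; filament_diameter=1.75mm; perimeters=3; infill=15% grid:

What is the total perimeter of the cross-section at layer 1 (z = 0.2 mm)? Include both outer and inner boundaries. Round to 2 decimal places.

At z = 0.2 mm: the 12.5×5.5 cube contributes its full rectangle (perimeter 36.00 mm); (whole slice rotated 80° about Z — lengths, areas and connectivity unchanged). Overall, the cross-section is a single solid region. Total boundary length (outer) = 36.00 mm.

36.00 mm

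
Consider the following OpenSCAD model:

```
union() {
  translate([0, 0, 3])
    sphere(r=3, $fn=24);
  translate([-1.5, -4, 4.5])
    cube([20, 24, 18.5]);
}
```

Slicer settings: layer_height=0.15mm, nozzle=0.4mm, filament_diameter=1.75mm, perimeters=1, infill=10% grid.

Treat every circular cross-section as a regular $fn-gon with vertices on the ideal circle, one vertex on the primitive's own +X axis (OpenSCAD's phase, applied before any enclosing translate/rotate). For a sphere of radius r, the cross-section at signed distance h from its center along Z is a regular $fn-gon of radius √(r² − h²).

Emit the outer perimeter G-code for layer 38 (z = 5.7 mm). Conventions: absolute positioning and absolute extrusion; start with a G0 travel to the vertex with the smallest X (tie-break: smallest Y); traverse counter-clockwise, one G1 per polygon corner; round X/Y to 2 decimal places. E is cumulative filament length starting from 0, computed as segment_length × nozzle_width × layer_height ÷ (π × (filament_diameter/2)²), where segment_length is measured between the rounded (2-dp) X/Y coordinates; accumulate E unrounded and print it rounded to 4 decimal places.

At z = 5.7 mm: the r=3 sphere contributes a regular 24-gon of circumradius √(3²−2.7²) = 1.308; the cube at (-1.5, -4) (footprint 20×24) is included at this height; Taking the union: the r=3 sphere lies entirely inside the 20×24 cube at (-1.5, -4), so the union is just the 20×24 cube at (-1.5, -4) — 1 connected region. The outline is a single polygon with 4 vertices. Extrusion per mm of travel: 0.4 × 0.15 / (π × 0.875²) = 0.024945. Accumulating E over each segment gives final E = 2.1952.

G0 X-1.50 Y-4.00 Z5.70
G1 X18.50 Y-4.00 E0.4989
G1 X18.50 Y20.00 E1.0976
G1 X-1.50 Y20.00 E1.5965
G1 X-1.50 Y-4.00 E2.1952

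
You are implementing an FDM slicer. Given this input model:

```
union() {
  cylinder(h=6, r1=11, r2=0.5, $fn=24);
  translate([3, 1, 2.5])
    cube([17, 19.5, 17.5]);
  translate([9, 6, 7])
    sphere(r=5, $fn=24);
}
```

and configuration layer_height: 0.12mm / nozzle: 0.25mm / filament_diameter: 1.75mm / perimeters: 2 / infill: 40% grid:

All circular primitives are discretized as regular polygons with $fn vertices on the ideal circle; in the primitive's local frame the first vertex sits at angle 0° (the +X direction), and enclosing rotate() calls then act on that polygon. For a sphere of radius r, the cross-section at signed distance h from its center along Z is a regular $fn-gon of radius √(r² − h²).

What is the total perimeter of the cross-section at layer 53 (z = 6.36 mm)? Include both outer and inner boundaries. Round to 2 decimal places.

73.00 mm

At z = 6.36 mm: the cone is not intersected at this z (z outside [0, 6]); the cube at (3, 1) (footprint 17×19.5) is included at this height (perimeter 73.00 mm); the sphere at (9, 6): section is a regular 24-gon, circumradius = √(r²−h²) = √(5²−0.64²) = 4.959 (perimeter = 2·24·4.959·sin(180°/24) = 31.07 mm); Taking the union: the r=5 sphere at (9, 6) lies entirely inside the 17×19.5 cube at (3, 1), so the union is just the 17×19.5 cube at (3, 1) — boundary = 73.00 mm. Overall, the cross-section is a single solid region. Total boundary length (outer) = 73.00 mm.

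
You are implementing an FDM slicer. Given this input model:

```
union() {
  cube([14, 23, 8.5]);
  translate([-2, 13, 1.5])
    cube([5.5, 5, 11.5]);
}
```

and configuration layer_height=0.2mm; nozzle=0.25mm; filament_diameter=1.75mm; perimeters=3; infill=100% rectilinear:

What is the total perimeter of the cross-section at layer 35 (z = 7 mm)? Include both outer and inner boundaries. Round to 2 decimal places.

At z = 7 mm: the 14×23 cube contributes its full rectangle (perimeter 74.00 mm); the 5.5×5 cube at (-2, 13) contributes its full rectangle (perimeter 21.00 mm); Taking the union: the regions partially overlap (shared area 17.50 mm²), so the edge portions inside another operand are dropped and the merged outline is re-measured after clipping — boundary = 78.00 mm. Overall, the cross-section is a single solid region. Total boundary length (outer) = 78.00 mm.

78.00 mm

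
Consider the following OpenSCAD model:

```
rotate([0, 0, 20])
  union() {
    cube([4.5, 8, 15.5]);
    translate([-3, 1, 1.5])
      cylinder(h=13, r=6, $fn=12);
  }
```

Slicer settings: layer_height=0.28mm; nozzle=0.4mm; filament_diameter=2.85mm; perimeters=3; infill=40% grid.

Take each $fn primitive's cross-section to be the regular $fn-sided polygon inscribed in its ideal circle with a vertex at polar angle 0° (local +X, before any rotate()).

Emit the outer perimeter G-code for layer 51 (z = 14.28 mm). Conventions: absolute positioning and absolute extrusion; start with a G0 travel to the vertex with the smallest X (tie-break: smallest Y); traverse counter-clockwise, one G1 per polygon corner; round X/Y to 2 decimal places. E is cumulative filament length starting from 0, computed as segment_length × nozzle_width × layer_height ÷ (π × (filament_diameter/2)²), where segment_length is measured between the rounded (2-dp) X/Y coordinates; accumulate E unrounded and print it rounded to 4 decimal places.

At z = 14.28 mm: the cube is present — its section is the full 4.5×8 rectangle; the r=6 cylinder at (-3, 1) gives a regular 12-gon of circumradius 6 (constant along its height); Combining (union): the regions partially overlap (shared area 13.07 mm²), so overlapping operands fuse into one piece — 1 connected region; (whole slice rotated 20° about Z — lengths, areas and connectivity unchanged). The outline is a single polygon with 14 vertices. Extrusion per mm of travel: 0.4 × 0.28 / (π × 1.425²) = 0.017557. Accumulating E over each segment gives final E = 0.8094.

G0 X-9.07 Y0.96 Z14.28
G1 X-8.80 Y-2.14 E0.0546
G1 X-7.02 Y-4.68 E0.1091
G1 X-4.20 Y-6.00 E0.1637
G1 X-1.11 Y-5.72 E0.2182
G1 X1.44 Y-3.94 E0.2728
G1 X2.75 Y-1.13 E0.3273
G1 X2.57 Y0.93 E0.3636
G1 X4.23 Y1.54 E0.3946
G1 X1.49 Y9.06 E0.5351
G1 X-2.74 Y7.52 E0.6142
G1 X-2.12 Y5.82 E0.6459
G1 X-5.21 Y5.55 E0.7004
G1 X-7.76 Y3.77 E0.7550
G1 X-9.07 Y0.96 E0.8094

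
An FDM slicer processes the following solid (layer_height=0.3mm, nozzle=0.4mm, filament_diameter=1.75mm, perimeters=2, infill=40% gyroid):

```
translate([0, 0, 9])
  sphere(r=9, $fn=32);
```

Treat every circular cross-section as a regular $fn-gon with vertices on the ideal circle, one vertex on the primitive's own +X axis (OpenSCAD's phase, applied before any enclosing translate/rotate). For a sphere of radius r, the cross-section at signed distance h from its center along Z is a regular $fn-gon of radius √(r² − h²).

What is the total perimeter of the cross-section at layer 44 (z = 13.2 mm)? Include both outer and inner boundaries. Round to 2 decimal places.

At z = 13.2 mm: the r=9 sphere slices to a regular 32-gon of circumradius 7.960 (√(r²−h²) with h=4.2 from center) (perimeter = 2·32·7.960·sin(180°/32) = 49.93 mm). Overall, the cross-section is a single solid region. Total boundary length (outer) = 49.93 mm.

49.93 mm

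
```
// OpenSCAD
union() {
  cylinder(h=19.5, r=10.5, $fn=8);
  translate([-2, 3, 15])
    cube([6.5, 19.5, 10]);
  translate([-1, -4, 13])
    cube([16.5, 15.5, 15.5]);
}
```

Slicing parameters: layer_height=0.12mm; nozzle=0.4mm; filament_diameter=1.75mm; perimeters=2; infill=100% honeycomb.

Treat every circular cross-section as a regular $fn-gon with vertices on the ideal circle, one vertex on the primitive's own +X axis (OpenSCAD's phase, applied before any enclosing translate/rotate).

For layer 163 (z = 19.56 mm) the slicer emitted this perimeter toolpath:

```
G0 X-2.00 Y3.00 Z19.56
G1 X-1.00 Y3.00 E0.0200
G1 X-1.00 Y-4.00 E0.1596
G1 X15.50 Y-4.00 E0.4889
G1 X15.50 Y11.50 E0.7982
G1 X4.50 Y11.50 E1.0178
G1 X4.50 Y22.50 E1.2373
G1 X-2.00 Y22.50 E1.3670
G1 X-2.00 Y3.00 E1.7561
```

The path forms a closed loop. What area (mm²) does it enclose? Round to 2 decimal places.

Apply the shoelace formula to the sequence of (X, Y) vertices; enclosed area = 335.75 mm².

335.75 mm²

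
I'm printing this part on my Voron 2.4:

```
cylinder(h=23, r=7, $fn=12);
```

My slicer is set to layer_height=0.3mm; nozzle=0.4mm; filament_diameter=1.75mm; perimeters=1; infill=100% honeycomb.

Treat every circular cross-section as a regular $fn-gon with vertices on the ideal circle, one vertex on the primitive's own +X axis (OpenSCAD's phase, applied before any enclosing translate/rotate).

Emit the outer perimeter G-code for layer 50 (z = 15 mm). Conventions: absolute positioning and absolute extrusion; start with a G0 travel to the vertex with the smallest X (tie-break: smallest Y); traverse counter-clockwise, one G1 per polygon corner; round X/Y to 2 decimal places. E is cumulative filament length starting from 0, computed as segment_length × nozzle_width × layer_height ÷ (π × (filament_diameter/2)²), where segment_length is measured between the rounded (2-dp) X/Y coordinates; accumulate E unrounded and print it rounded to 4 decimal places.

At z = 15 mm: the r=7 cylinder contributes a regular 12-gon of circumradius 7. The outline is a single polygon with 12 vertices. Extrusion per mm of travel: 0.4 × 0.3 / (π × 0.875²) = 0.049890. Accumulating E over each segment gives final E = 2.1689.

G0 X-7.00 Y0.00 Z15.00
G1 X-6.06 Y-3.50 E0.1808
G1 X-3.50 Y-6.06 E0.3614
G1 X0.00 Y-7.00 E0.5422
G1 X3.50 Y-6.06 E0.7230
G1 X6.06 Y-3.50 E0.9037
G1 X7.00 Y0.00 E1.0845
G1 X6.06 Y3.50 E1.2653
G1 X3.50 Y6.06 E1.4459
G1 X0.00 Y7.00 E1.6267
G1 X-3.50 Y6.06 E1.8075
G1 X-6.06 Y3.50 E1.9881
G1 X-7.00 Y0.00 E2.1689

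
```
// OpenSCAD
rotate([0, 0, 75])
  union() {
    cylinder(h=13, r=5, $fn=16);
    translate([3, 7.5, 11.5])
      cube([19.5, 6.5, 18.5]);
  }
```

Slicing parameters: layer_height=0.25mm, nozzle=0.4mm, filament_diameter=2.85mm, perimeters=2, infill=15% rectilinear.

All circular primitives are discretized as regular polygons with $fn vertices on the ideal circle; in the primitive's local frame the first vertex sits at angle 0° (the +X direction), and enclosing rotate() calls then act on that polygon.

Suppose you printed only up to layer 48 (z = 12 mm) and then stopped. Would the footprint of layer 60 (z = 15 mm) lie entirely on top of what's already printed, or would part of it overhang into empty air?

entirely on top

Compare the two slices. At z = 12: the cylinder: section is a regular 16-gon, circumradius r=5 (area = (16/2)·5.000²·sin(360°/16) = 76.54 mm²); the cube at (3, 7.5) is present — its section is the full 19.5×6.5 rectangle (area 126.75 mm²); Taking the union: the 2 present regions are separate (no shared area or edge), so areas and boundary lengths simply add and each stays a separate island — area = 203.29 mm²; (whole slice rotated 75° about Z — lengths, areas and connectivity unchanged). At z = 15: the cylinder is absent (z outside [0, 13]); the cube at (3, 7.5) (footprint 19.5×6.5) is included at this height (area 126.75 mm²); Merging all regions: only the 19.5×6.5 cube at (3, 7.5) is present, so the union is just that shape — area = 126.75 mm²; (whole slice rotated 75° about Z — lengths, areas and connectivity unchanged). Checking containment: the cross-section at z = 15 is a subset of the cross-section at z = 12.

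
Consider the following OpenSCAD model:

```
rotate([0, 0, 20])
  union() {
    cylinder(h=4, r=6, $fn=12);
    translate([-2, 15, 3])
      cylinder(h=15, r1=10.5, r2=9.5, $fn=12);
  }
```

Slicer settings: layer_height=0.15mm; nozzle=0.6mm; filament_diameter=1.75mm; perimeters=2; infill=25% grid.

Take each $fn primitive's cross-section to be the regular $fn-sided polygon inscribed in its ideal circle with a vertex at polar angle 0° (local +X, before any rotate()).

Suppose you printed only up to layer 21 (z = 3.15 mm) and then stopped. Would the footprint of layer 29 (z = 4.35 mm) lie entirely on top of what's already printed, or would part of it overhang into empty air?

entirely on top

Compare the two slices. At z = 3.15: the r=6 cylinder gives a regular 12-gon of circumradius 6 (constant along its height) (area = (12/2)·6.000²·sin(360°/12) = 108.00 mm²); the cone at (-2, 15): at t=0.010 of its height the radius interpolates to r₁+(r₂−r₁)t = 10.490, giving a regular 12-gon of that circumradius (area = (12/2)·10.490²·sin(360°/12) = 330.12 mm²); Merging all regions: the regions partially overlap — summed areas 438.12 mm² minus the doubly-counted overlap 3.51 mm² gives 434.61 mm² — area = 434.61 mm²; (whole slice rotated 20° about Z — lengths, areas and connectivity unchanged). At z = 4.35: the cylinder is absent (z outside [0, 4]); the cone at (-2, 15): at t=0.090 of its height the radius interpolates to r₁+(r₂−r₁)t = 10.410, giving a regular 12-gon of that circumradius (area = (12/2)·10.410²·sin(360°/12) = 325.10 mm²); Taking the union: only the cone at (-2, 15) is present, so the union is just that shape — area = 325.10 mm²; (whole slice rotated 20° about Z — lengths, areas and connectivity unchanged). Checking containment: the cross-section at z = 4.35 is a subset of the cross-section at z = 3.15.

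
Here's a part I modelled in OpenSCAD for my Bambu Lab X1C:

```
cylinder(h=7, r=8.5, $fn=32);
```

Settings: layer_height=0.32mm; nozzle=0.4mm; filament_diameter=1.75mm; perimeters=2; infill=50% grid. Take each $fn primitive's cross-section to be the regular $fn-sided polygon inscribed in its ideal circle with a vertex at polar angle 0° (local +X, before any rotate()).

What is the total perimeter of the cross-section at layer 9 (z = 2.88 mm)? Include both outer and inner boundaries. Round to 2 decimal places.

53.32 mm

At z = 2.88 mm: the r=8.5 cylinder contributes a regular 32-gon of circumradius 8.5 (perimeter = 2·32·8.500·sin(180°/32) = 53.32 mm). Overall, the cross-section is a single solid region. Total boundary length (outer) = 53.32 mm.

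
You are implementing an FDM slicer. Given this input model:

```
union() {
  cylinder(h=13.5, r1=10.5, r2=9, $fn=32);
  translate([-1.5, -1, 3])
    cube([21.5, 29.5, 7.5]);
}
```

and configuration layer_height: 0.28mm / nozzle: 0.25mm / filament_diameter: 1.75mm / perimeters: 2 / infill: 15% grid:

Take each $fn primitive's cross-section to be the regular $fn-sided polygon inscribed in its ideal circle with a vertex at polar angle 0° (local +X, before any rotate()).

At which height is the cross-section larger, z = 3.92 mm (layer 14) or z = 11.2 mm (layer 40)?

Layer 14 (z = 3.92): the cone (r1=10.5→r2=9) has section circumradius 10.064 here — a regular 32-gon (area = (32/2)·10.064²·sin(360°/32) = 316.18 mm²); the cube at (-1.5, -1) is present — its section is the full 21.5×29.5 rectangle (area 634.25 mm²); Merging all regions: the regions partially overlap — summed areas 950.43 mm² minus the doubly-counted overlap 105.55 mm² gives 844.88 mm² — area = 844.88 mm². So its area = 844.88 mm². Layer 40 (z = 11.2): the cone contributes a regular 32-gon of circumradius 9.256 (interpolated between r1=10.5 and r2=9 at t=0.830) (area = (32/2)·9.256²·sin(360°/32) = 267.40 mm²); the cube at (-1.5, -1) is not intersected at this z (z outside [3, 10.5]); Taking the union: only the cone is present, so the union is just that shape — area = 267.40 mm². So its area = 267.40 mm². Layer 14 is larger (844.88 vs 267.40 mm²).

layer 14 (z = 3.92 mm)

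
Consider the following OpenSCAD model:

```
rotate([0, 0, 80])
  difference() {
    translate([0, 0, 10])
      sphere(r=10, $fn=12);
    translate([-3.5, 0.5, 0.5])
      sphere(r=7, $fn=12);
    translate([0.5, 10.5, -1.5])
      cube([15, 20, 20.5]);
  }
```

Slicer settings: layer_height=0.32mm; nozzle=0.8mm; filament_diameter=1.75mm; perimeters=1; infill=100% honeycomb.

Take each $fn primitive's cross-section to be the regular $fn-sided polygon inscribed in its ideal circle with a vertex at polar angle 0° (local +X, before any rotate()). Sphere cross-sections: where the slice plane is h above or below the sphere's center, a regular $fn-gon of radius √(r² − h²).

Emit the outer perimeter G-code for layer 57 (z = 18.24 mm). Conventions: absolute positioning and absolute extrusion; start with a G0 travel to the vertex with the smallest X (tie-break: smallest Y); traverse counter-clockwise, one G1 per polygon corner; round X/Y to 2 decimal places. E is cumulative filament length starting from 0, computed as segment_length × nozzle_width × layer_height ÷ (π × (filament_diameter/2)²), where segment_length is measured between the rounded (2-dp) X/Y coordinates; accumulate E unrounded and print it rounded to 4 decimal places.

At z = 18.24 mm: the sphere: section is a regular 12-gon, circumradius = √(r²−h²) = √(10²−8.24²) = 5.666; the sphere at (-3.5, 0.5) is not intersected at this z (|z−center|=17.740 > r=7); the cube at (0.5, 10.5) is present — its section is the full 15×20 rectangle; Subtracting the remaining from the first: starting from the r=10 sphere, the 15×20 cube at (0.5, 10.5) misses the remaining region (no effect) — 1 connected region; (rotated 80° about Z; rotation is an isometry so areas/perimeters/island counts are preserved). The outline is a single polygon with 12 vertices. Extrusion per mm of travel: 0.8 × 0.32 / (π × 0.875²) = 0.106432. Accumulating E over each segment gives final E = 3.7447.

G0 X-5.58 Y0.98 Z18.24
G1 X-5.32 Y-1.94 E0.3120
G1 X-3.64 Y-4.34 E0.6238
G1 X-0.98 Y-5.58 E0.9362
G1 X1.94 Y-5.32 E1.2482
G1 X4.34 Y-3.64 E1.5600
G1 X5.58 Y-0.98 E1.8723
G1 X5.32 Y1.94 E2.1844
G1 X3.64 Y4.34 E2.4962
G1 X0.98 Y5.58 E2.8085
G1 X-1.94 Y5.32 E3.1205
G1 X-4.34 Y3.64 E3.4323
G1 X-5.58 Y0.98 E3.7447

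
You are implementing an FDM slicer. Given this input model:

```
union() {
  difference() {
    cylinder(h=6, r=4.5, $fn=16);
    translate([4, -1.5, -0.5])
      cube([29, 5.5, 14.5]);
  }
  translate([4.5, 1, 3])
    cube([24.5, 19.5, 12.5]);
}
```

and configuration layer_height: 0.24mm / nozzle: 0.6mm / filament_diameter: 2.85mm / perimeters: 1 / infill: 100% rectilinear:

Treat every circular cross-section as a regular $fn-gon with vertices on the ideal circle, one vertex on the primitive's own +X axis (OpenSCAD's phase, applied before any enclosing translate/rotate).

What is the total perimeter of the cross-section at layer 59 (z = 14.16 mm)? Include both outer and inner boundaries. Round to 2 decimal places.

88.00 mm

At z = 14.16 mm: the cylinder is not intersected at this z (z outside [0, 6]); the cube at (4, -1.5) is absent (z outside [-0.5, 14]); Subtracting the remaining from the first: the first operand is absent here, so nothing remains; the 24.5×19.5 cube at (4.5, 1) contributes its full rectangle (perimeter 88.00 mm); Merging all regions: only the 24.5×19.5 cube at (4.5, 1) is present, so the union is just that shape — boundary = 88.00 mm. Overall, the cross-section is a single solid region. Total boundary length (outer) = 88.00 mm.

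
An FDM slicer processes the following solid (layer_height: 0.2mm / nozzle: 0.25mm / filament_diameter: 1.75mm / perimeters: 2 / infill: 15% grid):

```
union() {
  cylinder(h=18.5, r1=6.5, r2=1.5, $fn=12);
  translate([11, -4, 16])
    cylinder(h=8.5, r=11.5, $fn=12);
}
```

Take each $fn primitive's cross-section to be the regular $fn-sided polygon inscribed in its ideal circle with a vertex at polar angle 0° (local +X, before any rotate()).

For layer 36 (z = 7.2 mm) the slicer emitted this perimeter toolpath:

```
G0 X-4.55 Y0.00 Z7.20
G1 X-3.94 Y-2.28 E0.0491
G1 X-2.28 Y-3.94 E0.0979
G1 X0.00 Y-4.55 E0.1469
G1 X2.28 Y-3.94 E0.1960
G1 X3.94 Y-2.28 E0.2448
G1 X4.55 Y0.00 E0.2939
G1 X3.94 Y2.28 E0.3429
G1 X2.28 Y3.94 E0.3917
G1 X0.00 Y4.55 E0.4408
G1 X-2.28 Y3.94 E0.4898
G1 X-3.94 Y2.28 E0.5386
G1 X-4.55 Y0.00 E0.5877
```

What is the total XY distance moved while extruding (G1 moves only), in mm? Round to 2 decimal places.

Sum the Euclidean lengths of each G1 segment: total = 28.27 mm.

28.27 mm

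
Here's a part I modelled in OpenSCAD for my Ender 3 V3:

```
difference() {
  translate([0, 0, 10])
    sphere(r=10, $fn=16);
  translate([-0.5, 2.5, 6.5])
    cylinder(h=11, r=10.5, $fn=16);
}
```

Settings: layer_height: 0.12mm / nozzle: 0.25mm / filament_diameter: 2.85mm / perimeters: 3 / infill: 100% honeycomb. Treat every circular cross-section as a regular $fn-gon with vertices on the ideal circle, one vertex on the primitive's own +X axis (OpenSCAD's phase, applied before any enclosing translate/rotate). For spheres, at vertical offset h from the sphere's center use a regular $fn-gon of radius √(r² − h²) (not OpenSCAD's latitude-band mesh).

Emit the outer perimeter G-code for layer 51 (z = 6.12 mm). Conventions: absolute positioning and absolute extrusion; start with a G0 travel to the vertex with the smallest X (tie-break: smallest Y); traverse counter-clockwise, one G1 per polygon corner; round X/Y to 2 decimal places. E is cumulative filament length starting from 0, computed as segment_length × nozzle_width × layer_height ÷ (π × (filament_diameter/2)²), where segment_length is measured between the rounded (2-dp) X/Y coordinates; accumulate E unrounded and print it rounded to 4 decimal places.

At z = 6.12 mm: the r=10 sphere slices to a regular 16-gon of circumradius 9.217 (√(r²−h²) with h=3.88 from center); the cylinder at (-0.5, 2.5) is absent (z outside [6.5, 17.5]); Taking the first minus the rest: none of the subtracted shapes is present at this height, so the r=10 sphere is unchanged — 1 connected region. The outline is a single polygon with 16 vertices. Extrusion per mm of travel: 0.25 × 0.12 / (π × 1.425²) = 0.004703. Accumulating E over each segment gives final E = 0.2707.

G0 X-9.22 Y0.00 Z6.12
G1 X-8.52 Y-3.53 E0.0169
G1 X-6.52 Y-6.52 E0.0338
G1 X-3.53 Y-8.52 E0.0508
G1 X0.00 Y-9.22 E0.0677
G1 X3.53 Y-8.52 E0.0846
G1 X6.52 Y-6.52 E0.1015
G1 X8.52 Y-3.53 E0.1184
G1 X9.22 Y0.00 E0.1354
G1 X8.52 Y3.53 E0.1523
G1 X6.52 Y6.52 E0.1692
G1 X3.53 Y8.52 E0.1861
G1 X0.00 Y9.22 E0.2030
G1 X-3.53 Y8.52 E0.2200
G1 X-6.52 Y6.52 E0.2369
G1 X-8.52 Y3.53 E0.2538
G1 X-9.22 Y0.00 E0.2707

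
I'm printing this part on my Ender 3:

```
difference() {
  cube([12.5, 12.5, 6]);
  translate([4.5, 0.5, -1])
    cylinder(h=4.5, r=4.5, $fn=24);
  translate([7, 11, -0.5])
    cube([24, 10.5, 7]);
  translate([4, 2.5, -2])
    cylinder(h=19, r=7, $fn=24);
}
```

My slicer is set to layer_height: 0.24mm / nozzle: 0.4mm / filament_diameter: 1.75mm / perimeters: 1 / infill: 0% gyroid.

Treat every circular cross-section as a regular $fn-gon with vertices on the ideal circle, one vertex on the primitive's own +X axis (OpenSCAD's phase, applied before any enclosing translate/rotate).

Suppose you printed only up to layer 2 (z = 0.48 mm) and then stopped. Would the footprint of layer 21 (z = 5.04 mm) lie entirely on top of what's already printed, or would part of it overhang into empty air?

entirely on top

Compare the two slices. At z = 0.48: the cube (footprint 12.5×12.5) is included at this height (area 156.25 mm²); the cylinder at (4.5, 0.5): section is a regular 24-gon, circumradius r=4.5 (area = (24/2)·4.500²·sin(360°/24) = 62.89 mm²); the 24×10.5 cube at (7, 11) contributes its full rectangle (area 252.00 mm²); the r=7 cylinder at (4, 2.5) contributes a regular 24-gon of circumradius 7 (area = (24/2)·7.000²·sin(360°/24) = 152.19 mm²); Subtracting the remaining from the first: starting from the 12.5×12.5 cube (156.25 mm²), the r=4.5 cylinder at (4.5, 0.5) partially overlaps it — only the 35.91 mm² overlap (of its 62.89 mm²) is removed, clipping the outline; the 24×10.5 cube at (7, 11) partially overlaps it — only the 8.25 mm² overlap (of its 252.00 mm²) is removed, clipping the outline; the r=7 cylinder at (4, 2.5) partially overlaps it — only the 55.38 mm² overlap (of its 152.19 mm²) is removed, clipping the outline — area = 56.71 mm². At z = 5.04: the cube is present — its section is the full 12.5×12.5 rectangle (area 156.25 mm²); the cylinder at (4.5, 0.5) does not reach this height (z outside [-1, 3.5]); the cube at (7, 11) is present — its section is the full 24×10.5 rectangle (area 252.00 mm²); the r=7 cylinder at (4, 2.5) gives a regular 24-gon of circumradius 7 (constant along its height) (area = (24/2)·7.000²·sin(360°/24) = 152.19 mm²); Subtracting the remaining from the first: starting from the 12.5×12.5 cube (156.25 mm²), the 24×10.5 cube at (7, 11) partially overlaps it — only the 8.25 mm² overlap (of its 252.00 mm²) is removed, clipping the outline; the r=7 cylinder at (4, 2.5) partially overlaps it — only the 91.29 mm² overlap (of its 152.19 mm²) is removed, clipping the outline — area = 56.71 mm². Checking containment: the cross-section at z = 5.04 is a subset of the cross-section at z = 0.48.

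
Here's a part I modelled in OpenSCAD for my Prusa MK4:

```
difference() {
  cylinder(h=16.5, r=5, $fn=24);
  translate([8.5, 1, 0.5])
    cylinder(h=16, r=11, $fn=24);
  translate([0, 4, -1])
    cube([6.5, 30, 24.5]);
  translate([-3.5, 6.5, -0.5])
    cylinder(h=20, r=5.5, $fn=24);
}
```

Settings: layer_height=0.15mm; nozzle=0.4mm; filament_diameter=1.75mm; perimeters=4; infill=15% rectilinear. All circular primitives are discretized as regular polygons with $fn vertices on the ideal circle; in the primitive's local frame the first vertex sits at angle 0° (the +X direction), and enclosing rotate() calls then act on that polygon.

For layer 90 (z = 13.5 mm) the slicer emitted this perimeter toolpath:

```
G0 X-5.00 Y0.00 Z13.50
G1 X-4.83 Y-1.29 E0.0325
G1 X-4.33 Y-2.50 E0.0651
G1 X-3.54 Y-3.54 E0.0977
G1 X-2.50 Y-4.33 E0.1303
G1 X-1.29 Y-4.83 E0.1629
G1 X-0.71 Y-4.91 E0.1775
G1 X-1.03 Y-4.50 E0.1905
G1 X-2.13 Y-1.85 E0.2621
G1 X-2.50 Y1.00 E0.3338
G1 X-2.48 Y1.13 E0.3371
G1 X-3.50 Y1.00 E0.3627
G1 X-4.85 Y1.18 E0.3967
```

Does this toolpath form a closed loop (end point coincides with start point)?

no

Start point (G0): (-5.00, 0.00). End point (last G1): the path does not return to the start — open.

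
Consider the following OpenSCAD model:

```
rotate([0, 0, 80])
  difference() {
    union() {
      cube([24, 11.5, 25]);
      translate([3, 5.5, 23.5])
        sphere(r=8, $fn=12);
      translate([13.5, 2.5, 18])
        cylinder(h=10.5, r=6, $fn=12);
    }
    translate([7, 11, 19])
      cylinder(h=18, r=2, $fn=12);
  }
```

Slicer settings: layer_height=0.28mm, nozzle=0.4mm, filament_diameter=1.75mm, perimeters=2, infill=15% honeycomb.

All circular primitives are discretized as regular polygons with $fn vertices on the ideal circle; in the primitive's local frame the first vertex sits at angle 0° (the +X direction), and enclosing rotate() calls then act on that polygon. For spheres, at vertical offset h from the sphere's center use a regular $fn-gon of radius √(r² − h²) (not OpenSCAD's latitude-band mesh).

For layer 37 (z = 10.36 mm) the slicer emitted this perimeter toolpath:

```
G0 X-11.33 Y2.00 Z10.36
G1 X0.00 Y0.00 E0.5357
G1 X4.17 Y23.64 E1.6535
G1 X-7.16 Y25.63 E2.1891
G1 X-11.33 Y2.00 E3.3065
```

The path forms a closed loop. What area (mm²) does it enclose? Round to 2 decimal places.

Apply the shoelace formula to the sequence of (X, Y) vertices; enclosed area = 276.10 mm².

276.10 mm²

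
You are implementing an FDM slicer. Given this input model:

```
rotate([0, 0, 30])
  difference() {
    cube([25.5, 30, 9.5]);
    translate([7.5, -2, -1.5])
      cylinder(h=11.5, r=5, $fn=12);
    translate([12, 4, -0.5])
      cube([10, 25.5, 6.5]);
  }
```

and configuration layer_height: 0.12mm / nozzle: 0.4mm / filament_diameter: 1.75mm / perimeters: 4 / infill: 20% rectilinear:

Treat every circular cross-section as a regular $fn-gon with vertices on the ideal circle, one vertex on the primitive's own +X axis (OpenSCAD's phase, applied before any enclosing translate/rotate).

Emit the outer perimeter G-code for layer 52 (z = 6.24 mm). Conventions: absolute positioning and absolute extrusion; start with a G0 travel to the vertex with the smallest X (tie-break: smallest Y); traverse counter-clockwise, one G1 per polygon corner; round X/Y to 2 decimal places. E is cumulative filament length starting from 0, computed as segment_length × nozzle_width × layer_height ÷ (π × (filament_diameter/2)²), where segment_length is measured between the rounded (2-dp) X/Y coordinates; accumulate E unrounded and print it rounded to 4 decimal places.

At z = 6.24 mm: the 25.5×30 cube contributes its full rectangle; the r=5 cylinder at (7.5, -2) gives a regular 12-gon of circumradius 5 (constant along its height); the cube at (12, 4) does not reach this height (z outside [-0.5, 6]); Taking the first minus the rest: starting from the 25.5×30 cube, the r=5 cylinder at (7.5, -2) partially overlaps it — only the 18.57 mm² overlap (of its 75.00 mm²) is removed, clipping the outline — 1 connected region; (whole slice rotated 30° about Z — lengths, areas and connectivity unchanged). The outline is a single polygon with 11 vertices. Extrusion per mm of travel: 0.4 × 0.12 / (π × 0.875²) = 0.019956. Accumulating E over each segment gives final E = 2.2641.

G0 X-15.00 Y25.98 Z6.24
G1 X0.00 Y0.00 E0.5987
G1 X2.63 Y1.52 E0.6593
G1 X2.50 Y2.02 E0.6696
G1 X3.17 Y4.52 E0.7212
G1 X5.00 Y6.35 E0.7729
G1 X7.50 Y7.02 E0.8245
G1 X10.00 Y6.35 E0.8762
G1 X10.36 Y5.98 E0.8865
G1 X22.08 Y12.75 E1.1566
G1 X7.08 Y38.73 E1.7553
G1 X-15.00 Y25.98 E2.2641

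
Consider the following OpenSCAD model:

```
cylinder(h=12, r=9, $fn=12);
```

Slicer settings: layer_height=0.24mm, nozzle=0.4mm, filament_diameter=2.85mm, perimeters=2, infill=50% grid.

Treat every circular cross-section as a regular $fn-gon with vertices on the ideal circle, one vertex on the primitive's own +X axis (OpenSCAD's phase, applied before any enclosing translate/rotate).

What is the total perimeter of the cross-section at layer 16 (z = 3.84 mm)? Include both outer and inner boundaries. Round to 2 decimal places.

At z = 3.84 mm: the r=9 cylinder contributes a regular 12-gon of circumradius 9 (perimeter = 2·12·9.000·sin(180°/12) = 55.90 mm). Overall, the cross-section is a single solid region. Total boundary length (outer) = 55.90 mm.

55.90 mm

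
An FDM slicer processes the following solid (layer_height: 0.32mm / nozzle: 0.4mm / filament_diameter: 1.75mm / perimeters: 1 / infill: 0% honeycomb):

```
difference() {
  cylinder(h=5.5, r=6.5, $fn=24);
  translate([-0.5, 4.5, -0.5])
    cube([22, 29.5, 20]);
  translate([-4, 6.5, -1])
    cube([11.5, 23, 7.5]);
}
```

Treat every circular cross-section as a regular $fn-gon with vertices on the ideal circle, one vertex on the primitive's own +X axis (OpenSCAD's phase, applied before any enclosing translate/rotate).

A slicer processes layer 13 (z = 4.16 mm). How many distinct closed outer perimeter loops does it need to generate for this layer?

At z = 4.16 mm: the r=6.5 cylinder gives a regular 24-gon of circumradius 6.5 (constant along its height); the 22×29.5 cube at (-0.5, 4.5) contributes its full rectangle; the cube at (-4, 6.5) (footprint 11.5×23) is included at this height; After the difference (first − rest): starting from the r=6.5 cylinder, the 22×29.5 cube at (-0.5, 4.5) partially overlaps it — only the 7.27 mm² overlap (of its 649.00 mm²) is removed, clipping the outline; the 11.5×23 cube at (-4, 6.5) misses the remaining region (no effect) — 1 connected region. The result has 1 disconnected region.

1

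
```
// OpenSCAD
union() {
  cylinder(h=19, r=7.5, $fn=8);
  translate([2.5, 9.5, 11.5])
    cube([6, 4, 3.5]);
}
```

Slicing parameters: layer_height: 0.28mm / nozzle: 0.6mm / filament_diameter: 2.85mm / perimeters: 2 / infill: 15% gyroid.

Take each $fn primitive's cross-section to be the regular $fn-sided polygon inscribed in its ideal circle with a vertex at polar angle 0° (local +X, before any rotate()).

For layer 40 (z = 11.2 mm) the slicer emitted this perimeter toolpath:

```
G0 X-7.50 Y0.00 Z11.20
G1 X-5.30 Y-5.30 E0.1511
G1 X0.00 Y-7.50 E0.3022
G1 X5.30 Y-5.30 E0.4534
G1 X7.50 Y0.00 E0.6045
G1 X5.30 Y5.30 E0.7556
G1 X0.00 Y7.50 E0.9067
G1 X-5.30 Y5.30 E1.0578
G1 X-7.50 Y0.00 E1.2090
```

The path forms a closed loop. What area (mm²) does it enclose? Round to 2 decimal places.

Apply the shoelace formula to the sequence of (X, Y) vertices; enclosed area = 159.00 mm².

159.00 mm²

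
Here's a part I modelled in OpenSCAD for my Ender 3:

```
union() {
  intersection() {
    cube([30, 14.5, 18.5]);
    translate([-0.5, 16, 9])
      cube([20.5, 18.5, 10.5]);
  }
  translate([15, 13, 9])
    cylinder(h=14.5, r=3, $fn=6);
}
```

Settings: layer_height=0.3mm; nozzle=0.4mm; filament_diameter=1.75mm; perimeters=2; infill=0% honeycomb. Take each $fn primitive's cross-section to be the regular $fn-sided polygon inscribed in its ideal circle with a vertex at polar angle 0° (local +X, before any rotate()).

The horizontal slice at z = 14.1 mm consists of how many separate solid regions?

At z = 14.1 mm: the 30×14.5 cube contributes its full rectangle; the cube at (-0.5, 16) is present — its section is the full 20.5×18.5 rectangle; Taking the intersection: the 20.5×18.5 cube at (-0.5, 16) does not overlap the 30×14.5 cube (empty) — nothing remains; the r=3 cylinder at (15, 13) gives a regular 6-gon of circumradius 3 (constant along its height); Taking the union: only the r=3 cylinder at (15, 13) is present, so the union is just that shape — 1 connected region. The result has 1 disconnected region.

1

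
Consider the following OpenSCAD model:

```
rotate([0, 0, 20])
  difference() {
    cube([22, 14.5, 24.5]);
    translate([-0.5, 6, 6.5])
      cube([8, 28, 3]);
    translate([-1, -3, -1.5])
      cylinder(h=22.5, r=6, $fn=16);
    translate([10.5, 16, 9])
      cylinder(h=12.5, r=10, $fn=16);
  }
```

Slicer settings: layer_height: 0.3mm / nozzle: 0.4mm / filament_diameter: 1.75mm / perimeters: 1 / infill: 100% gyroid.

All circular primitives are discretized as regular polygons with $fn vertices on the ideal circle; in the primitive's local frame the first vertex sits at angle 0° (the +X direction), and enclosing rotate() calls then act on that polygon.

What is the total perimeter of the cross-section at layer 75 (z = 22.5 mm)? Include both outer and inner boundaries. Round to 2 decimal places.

73.00 mm

At z = 22.5 mm: the cube is present — its section is the full 22×14.5 rectangle (perimeter 73.00 mm); the cube at (-0.5, 6) does not reach this height (z outside [6.5, 9.5]); the cylinder at (-1, -3) does not reach this height (z outside [-1.5, 21]); the cylinder at (10.5, 16) is absent (z outside [9, 21.5]); Subtracting the remaining from the first: none of the subtracted shapes is present at this height, so the 22×14.5 cube is unchanged — boundary = 73.00 mm; (rotated 20° about Z; rotation is an isometry so areas/perimeters/island counts are preserved). Overall, the cross-section is a single solid region. Total boundary length (outer) = 73.00 mm.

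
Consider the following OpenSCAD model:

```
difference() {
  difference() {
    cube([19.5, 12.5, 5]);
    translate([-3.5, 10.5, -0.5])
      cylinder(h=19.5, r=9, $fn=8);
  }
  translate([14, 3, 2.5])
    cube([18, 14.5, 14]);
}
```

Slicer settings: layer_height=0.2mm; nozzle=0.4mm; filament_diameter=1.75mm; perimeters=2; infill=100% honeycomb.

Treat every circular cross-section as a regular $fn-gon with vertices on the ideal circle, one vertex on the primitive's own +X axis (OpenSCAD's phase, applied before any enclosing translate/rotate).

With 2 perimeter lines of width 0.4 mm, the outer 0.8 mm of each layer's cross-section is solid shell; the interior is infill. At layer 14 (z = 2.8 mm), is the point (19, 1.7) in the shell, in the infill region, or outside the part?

shell

At z = 2.8 mm: the 19.5×12.5 cube contributes its full rectangle; the cylinder at (-3.5, 10.5): section is a regular 8-gon, circumradius r=9; Subtracting the remaining from the first: starting from the 19.5×12.5 cube, the r=9 cylinder at (-3.5, 10.5) partially overlaps it — only the 38.48 mm² overlap (of its 229.10 mm²) is removed, clipping the outline — 1 connected region; the cube at (14, 3) (footprint 18×14.5) is included at this height; After the difference (first − rest): starting from that combined region, the 18×14.5 cube at (14, 3) partially overlaps it — only the 52.25 mm² overlap (of its 261.00 mm²) is removed, clipping the outline — 1 connected region. Overall, the cross-section is a single solid region. The nearest boundary edge runs (19.50, 3.00)→(19.50, 0.00); distance from the point to it = 0.50 mm. The point is inside the cross-section, 0.50 mm from the nearest boundary — within the 0.8 mm shell band (2 × 0.4).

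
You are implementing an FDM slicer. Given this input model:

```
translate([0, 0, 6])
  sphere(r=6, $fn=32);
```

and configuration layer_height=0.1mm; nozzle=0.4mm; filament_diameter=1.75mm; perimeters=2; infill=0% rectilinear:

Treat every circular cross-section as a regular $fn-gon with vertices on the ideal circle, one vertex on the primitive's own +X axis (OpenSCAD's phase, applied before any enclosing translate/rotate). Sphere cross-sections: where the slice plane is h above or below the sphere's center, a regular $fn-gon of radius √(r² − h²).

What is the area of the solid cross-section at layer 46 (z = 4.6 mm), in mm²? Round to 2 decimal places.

106.25 mm²

At z = 4.6 mm: the r=6 sphere contributes a regular 32-gon of circumradius √(6²−1.4²) = 5.834 (area = (32/2)·5.834²·sin(360°/32) = 106.25 mm²). Overall, the cross-section is a single solid region. Net area = 106.25 mm².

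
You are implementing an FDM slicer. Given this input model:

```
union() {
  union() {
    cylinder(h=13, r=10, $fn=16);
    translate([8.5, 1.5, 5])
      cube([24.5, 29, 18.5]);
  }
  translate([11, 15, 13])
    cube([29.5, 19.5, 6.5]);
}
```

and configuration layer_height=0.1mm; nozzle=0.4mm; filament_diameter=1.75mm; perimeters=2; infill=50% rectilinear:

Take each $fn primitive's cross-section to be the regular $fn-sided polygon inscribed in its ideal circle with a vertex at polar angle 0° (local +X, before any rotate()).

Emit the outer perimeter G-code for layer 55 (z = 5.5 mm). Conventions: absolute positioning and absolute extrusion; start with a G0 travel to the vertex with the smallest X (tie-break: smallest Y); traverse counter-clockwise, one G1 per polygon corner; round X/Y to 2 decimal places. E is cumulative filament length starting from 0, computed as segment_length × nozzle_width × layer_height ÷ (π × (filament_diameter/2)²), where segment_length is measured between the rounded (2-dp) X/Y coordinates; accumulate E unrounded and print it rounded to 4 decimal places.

G0 X-10.00 Y0.00 Z5.50
G1 X-9.24 Y-3.83 E0.0649
G1 X-7.07 Y-7.07 E0.1298
G1 X-3.83 Y-9.24 E0.1946
G1 X0.00 Y-10.00 E0.2596
G1 X3.83 Y-9.24 E0.3245
G1 X7.07 Y-7.07 E0.3894
G1 X9.24 Y-3.83 E0.4542
G1 X10.00 Y0.00 E0.5191
G1 X9.70 Y1.50 E0.5446
G1 X33.00 Y1.50 E0.9321
G1 X33.00 Y30.50 E1.4143
G1 X8.50 Y30.50 E1.8218
G1 X8.50 Y4.93 E2.2470
G1 X7.07 Y7.07 E2.2898
G1 X3.83 Y9.24 E2.3547
G1 X0.00 Y10.00 E2.4196
G1 X-3.83 Y9.24 E2.4845
G1 X-7.07 Y7.07 E2.5494
G1 X-9.24 Y3.83 E2.6142
G1 X-10.00 Y0.00 E2.6792

At z = 5.5 mm: the r=10 cylinder gives a regular 16-gon of circumradius 10 (constant along its height); the cube at (8.5, 1.5) (footprint 24.5×29) is included at this height; Combining (union): the regions partially overlap (shared area 2.67 mm²), so overlapping operands fuse into one piece — 1 connected region; the cube at (11, 15) is not intersected at this z (z outside [13, 19.5]); Combining (union): only the result so far is present, so the union is just that shape — 1 connected region. The outline is a single polygon with 20 vertices. Extrusion per mm of travel: 0.4 × 0.1 / (π × 0.875²) = 0.016630. Accumulating E over each segment gives final E = 2.6792.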